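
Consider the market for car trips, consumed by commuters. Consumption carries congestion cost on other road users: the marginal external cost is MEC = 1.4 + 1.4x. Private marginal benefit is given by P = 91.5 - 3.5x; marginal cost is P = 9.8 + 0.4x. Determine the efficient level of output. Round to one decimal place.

Social marginal benefit = demand − MEC = 90.1 - 4.9x.
Set SMB = MC: 90.1 - 4.9x = 9.8 + 0.4x → x* = 15.1509.

x* = 15.2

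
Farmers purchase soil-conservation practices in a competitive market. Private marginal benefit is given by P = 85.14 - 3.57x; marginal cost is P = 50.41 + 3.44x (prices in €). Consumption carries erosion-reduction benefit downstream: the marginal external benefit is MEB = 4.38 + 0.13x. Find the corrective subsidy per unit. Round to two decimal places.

Social marginal benefit = demand + MEB = 89.52 - 3.44x.
Set SMB = MC: 89.52 - 3.44x = 50.41 + 3.44x → x* = 5.6846.
The Pigouvian subsidy equals MEB at x*: 4.38 + 0.13×5.6846 = 5.1190.

subsidy = €5.12 per unit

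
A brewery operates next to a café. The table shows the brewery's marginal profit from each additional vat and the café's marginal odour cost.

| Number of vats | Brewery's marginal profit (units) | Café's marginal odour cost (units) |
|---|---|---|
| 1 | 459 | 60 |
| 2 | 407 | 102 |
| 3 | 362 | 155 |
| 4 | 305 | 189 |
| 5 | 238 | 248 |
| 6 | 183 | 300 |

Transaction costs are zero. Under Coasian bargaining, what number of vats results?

Bargaining reaches the level where marginal profit last exceeds marginal odour cost.
That holds through level 4 (305 ≥ 189) but not at 5 (238 < 248).

4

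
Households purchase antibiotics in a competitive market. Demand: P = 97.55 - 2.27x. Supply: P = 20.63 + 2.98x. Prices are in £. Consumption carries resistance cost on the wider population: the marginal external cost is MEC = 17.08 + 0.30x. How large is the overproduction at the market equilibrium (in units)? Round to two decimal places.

3.87 units

Market equilibrium (private): 20.63 + 2.98x = 97.55 - 2.27x → x_m = 14.6514.
Social marginal benefit = demand − MEC = 80.47 - 2.57x.
Set SMB = MC: 80.47 - 2.57x = 20.63 + 2.98x → x* = 10.7820.
Gap = |14.6514 − 10.7820| = 3.8694.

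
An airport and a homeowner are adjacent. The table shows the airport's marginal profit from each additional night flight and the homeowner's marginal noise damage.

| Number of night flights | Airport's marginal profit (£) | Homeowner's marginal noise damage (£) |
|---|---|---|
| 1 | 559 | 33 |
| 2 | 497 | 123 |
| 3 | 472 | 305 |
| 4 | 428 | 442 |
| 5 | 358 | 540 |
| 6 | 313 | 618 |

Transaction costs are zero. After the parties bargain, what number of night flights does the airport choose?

Bargaining reaches the level where marginal profit last exceeds marginal noise damage.
That holds through level 3 (472 ≥ 305) but not at 4 (428 < 442).

3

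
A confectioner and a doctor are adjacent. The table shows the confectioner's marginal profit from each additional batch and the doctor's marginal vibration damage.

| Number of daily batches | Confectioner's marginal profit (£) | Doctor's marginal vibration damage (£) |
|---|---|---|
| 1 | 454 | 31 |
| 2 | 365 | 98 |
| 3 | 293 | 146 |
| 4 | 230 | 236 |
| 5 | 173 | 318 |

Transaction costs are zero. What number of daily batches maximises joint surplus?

3

Bargaining reaches the level where marginal profit last exceeds marginal vibration damage.
That holds through level 3 (293 ≥ 146) but not at 4 (230 < 236).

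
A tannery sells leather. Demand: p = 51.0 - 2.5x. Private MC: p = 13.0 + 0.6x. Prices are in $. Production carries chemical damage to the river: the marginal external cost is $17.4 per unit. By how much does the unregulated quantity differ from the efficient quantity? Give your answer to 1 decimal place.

Market equilibrium (private): 13.0 + 0.6x = 51.0 - 2.5x → x_m = 12.2581.
Social marginal cost = private MC + MEC = 30.4 + 0.6x.
Set SMC = demand: 30.4 + 0.6x = 51.0 - 2.5x → x* = 6.6452.
Gap = |12.2581 − 6.6452| = 5.6129.

5.6 units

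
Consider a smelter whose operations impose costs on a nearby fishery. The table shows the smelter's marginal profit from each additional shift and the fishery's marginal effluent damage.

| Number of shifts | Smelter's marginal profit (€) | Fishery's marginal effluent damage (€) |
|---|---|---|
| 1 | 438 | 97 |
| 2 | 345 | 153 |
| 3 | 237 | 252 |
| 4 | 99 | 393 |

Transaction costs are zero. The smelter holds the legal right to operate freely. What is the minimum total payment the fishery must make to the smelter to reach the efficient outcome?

Left alone the smelter would choose level 4 (marginal profit stays positive).
Efficient level: k* = 2 (marginal profit ≥ marginal effluent damage through 2).
The fishery must at least cover the smelter's forgone profit from cutting 4→2: 237 + 99 = 336.

€336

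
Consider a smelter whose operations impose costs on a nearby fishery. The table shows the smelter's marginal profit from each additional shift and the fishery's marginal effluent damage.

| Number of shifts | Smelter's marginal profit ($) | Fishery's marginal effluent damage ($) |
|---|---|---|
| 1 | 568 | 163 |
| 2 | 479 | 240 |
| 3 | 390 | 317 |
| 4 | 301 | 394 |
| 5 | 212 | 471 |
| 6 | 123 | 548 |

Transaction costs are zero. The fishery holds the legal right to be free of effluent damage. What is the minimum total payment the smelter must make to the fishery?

Efficient level: marginal profit ≥ marginal effluent damage through level 3, so k* = 3.
With the fishery holding the right, the smelter must at least compensate total damage at k*: 163 + 240 + 317 = 720.

$720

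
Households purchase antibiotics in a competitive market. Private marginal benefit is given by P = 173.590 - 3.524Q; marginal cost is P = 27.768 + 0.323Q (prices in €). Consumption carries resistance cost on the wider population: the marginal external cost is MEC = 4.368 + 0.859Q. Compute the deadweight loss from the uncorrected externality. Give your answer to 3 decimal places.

Market equilibrium (private): 27.768 + 0.323Q = 173.590 - 3.524Q → Q_m = 37.9054.
Social marginal benefit = demand − MEC = 169.222 - 4.383Q.
Set SMB = MC: 169.222 - 4.383Q = 27.768 + 0.323Q → Q* = 30.0582.
Height of the DWL triangle at Q_m is MC(Q_m) − SMB(Q_m) = MEC(Q_m) = 36.9287.
DWL = ½ × 7.8472 × 36.9287 = 144.8934.

DWL = €144.893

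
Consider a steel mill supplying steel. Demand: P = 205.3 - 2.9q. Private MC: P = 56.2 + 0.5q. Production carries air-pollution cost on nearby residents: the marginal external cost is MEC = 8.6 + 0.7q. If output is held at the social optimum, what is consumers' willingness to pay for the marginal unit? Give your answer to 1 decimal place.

P = 105.9

Social marginal cost = private MC + MEC = 64.8 + 1.2q.
Set SMC = demand: 64.8 + 1.2q = 205.3 - 2.9q → q* = 34.2683.
Consumer price on the demand curve at q*: 205.3 − 2.9×34.2683 = 105.9219.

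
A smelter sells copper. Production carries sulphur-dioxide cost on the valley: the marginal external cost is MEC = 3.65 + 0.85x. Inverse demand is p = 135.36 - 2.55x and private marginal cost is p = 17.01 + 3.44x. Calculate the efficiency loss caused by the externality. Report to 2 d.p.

DWL = 30.55

Market equilibrium (private): 17.01 + 3.44x = 135.36 - 2.55x → x_m = 19.7579.
Social marginal cost = private MC + MEC = 20.66 + 4.29x.
Set SMC = demand: 20.66 + 4.29x = 135.36 - 2.55x → x* = 16.7690.
Height of the DWL triangle at x_m is SMC(x_m) − demand(x_m) = MEC(x_m) = 20.4442.
DWL = ½ × 2.9889 × 20.4442 = 30.5528.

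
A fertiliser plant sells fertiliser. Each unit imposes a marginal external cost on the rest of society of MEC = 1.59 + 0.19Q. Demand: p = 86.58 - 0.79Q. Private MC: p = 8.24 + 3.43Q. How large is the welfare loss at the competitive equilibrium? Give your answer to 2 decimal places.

DWL = 2.97

Market equilibrium (private): 8.24 + 3.43Q = 86.58 - 0.79Q → Q_m = 18.5640.
Social marginal cost = private MC + MEC = 9.83 + 3.62Q.
Set SMC = demand: 9.83 + 3.62Q = 86.58 - 0.79Q → Q* = 17.4036.
The welfare-loss triangle has base |Q_m − Q*| and height MEC(Q_m) (the vertical gap between SMC and demand is zero at Q* and MEC at Q_m).
DWL = ½ × 1.1604 × 5.1172 = 2.9690.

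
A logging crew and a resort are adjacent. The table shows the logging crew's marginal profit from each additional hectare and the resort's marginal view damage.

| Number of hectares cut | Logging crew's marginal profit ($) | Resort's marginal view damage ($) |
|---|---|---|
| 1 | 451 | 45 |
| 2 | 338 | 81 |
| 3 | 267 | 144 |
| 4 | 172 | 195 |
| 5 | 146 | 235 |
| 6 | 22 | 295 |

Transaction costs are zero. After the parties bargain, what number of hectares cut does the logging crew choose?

3

Bargaining reaches the level where marginal profit last exceeds marginal view damage.
That holds through level 3 (267 ≥ 144) but not at 4 (172 < 195).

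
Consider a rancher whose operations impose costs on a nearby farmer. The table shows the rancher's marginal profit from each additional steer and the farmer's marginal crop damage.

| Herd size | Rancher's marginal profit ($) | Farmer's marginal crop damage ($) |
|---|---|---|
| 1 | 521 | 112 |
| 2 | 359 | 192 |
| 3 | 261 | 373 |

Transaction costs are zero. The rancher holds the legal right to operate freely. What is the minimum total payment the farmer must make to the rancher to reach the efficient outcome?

$261

Left alone the rancher would choose level 3 (marginal profit stays positive).
Efficient level: k* = 2 (marginal profit ≥ marginal crop damage through 2).
The farmer must at least cover the rancher's forgone profit from cutting 3→2: 261 = 261.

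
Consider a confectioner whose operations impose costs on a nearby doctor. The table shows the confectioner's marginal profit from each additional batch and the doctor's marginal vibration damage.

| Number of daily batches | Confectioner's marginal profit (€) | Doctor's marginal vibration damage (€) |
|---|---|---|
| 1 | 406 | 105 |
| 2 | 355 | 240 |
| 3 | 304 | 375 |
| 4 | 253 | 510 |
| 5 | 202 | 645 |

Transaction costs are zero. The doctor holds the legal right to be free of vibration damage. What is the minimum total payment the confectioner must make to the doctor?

Efficient level: marginal profit ≥ marginal vibration damage through level 2, so k* = 2.
With the doctor holding the right, the confectioner must at least compensate total damage at k*: 105 + 240 = 345.

€345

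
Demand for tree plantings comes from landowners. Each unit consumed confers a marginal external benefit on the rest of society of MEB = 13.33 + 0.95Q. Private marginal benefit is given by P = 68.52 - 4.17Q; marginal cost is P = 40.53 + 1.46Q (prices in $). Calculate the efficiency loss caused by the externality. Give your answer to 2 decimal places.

Market equilibrium (private): 40.53 + 1.46Q = 68.52 - 4.17Q → Q_m = 4.9716.
Social marginal benefit = demand + MEB = 81.85 - 3.22Q.
Set SMB = MC: 81.85 - 3.22Q = 40.53 + 1.46Q → Q* = 8.8291.
The welfare-loss triangle has base |Q_m − Q*| and height MEB(Q_m) (the vertical gap between SMB and MC is zero at Q* and MEB at Q_m).
DWL = ½ × 3.8575 × 18.0530 = 34.8197.

DWL = $34.82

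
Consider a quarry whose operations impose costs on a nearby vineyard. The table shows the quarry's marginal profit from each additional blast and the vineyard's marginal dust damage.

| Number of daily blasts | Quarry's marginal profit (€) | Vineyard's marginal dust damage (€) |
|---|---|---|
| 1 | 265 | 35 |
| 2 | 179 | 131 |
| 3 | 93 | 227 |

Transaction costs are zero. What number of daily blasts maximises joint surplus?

Bargaining reaches the level where marginal profit last exceeds marginal dust damage.
That holds through level 2 (179 ≥ 131) but not at 3 (93 < 227).

2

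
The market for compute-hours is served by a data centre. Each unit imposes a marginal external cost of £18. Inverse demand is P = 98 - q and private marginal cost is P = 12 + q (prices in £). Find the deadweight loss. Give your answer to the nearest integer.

DWL = £81

Market equilibrium (private): 12 + q = 98 - q → q_m = 43.0000.
Social marginal cost = private MC + MEC = 30 + q.
Set SMC = demand: 30 + q = 98 - q → q* = 34.0000.
The loss is the area between SMC and demand from q* to q_m; with linear curves that's a triangle of height MEC(q_m).
DWL = ½ × 9.0000 × 18.0000 = 81.0000.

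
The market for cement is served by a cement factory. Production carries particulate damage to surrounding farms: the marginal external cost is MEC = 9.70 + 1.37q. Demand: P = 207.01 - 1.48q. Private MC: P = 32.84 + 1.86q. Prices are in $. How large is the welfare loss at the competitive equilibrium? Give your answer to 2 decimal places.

DWL = $698.92

Market equilibrium (private): 32.84 + 1.86q = 207.01 - 1.48q → q_m = 52.1467.
Social marginal cost = private MC + MEC = 42.54 + 3.23q.
Set SMC = demand: 42.54 + 3.23q = 207.01 - 1.48q → q* = 34.9193.
Height of the DWL triangle at q_m is SMC(q_m) − demand(q_m) = MEC(q_m) = 81.1410.
DWL = ½ × 17.2274 × 81.1410 = 698.9242.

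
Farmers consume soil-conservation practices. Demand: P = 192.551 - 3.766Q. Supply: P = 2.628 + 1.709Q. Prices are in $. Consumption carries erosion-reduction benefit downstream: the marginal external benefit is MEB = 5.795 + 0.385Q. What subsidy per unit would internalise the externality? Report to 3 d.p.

Social marginal benefit = demand + MEB = 198.346 - 3.381Q.
Set SMB = MC: 198.346 - 3.381Q = 2.628 + 1.709Q → Q* = 38.4515.
The Pigouvian subsidy equals MEB at Q*: 5.795 + 0.385×38.4515 = 20.5988.

subsidy = $20.599 per unit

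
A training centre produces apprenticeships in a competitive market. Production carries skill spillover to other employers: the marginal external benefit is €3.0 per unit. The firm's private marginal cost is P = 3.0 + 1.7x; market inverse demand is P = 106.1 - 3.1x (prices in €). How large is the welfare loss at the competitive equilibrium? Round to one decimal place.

DWL = €0.9

Market equilibrium (private): 3.0 + 1.7x = 106.1 - 3.1x → x_m = 21.4792.
Social marginal cost = private MC − MEB = 0.0 + 1.7x.
Set SMC = demand: 0.0 + 1.7x = 106.1 - 3.1x → x* = 22.1042.
Between x* and x_m the wedge demand − SMC runs linearly from 0 to MEB(x_m), so the loss is a triangle.
DWL = ½ × 0.6250 × 3.0000 = 0.9375.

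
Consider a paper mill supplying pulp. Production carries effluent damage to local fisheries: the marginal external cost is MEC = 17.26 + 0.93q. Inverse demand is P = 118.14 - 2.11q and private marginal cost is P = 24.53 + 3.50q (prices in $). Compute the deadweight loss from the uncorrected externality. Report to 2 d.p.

Market equilibrium (private): 24.53 + 3.50q = 118.14 - 2.11q → q_m = 16.6863.
Social marginal cost = private MC + MEC = 41.79 + 4.43q.
Set SMC = demand: 41.79 + 4.43q = 118.14 - 2.11q → q* = 11.6743.
Between q* and q_m the wedge SMC − demand runs linearly from 0 to MEC(q_m), so the loss is a triangle.
DWL = ½ × 5.0120 × 32.7782 = 82.1422.

DWL = $82.14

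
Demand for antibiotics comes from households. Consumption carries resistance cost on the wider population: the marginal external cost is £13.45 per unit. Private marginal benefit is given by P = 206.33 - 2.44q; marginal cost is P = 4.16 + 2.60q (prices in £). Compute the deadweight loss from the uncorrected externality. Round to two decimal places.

Market equilibrium (private): 4.16 + 2.60q = 206.33 - 2.44q → q_m = 40.1131.
Social marginal benefit = demand − MEC = 192.88 - 2.44q.
Set SMB = MC: 192.88 - 2.44q = 4.16 + 2.60q → q* = 37.4444.
The loss is the area between SMB and MC from q* to q_m; with linear curves that's a triangle of height MEC(q_m).
DWL = ½ × 2.6687 × 13.4500 = 17.9470.

DWL = £17.95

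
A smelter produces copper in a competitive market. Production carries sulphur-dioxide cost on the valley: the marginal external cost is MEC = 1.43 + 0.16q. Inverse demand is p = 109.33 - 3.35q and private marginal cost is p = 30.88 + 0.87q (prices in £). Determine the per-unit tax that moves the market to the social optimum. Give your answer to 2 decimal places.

tax = £4.24 per unit

Social marginal cost = private MC + MEC = 32.31 + 1.03q.
Set SMC = demand: 32.31 + 1.03q = 109.33 - 3.35q → q* = 17.5845.
The Pigouvian tax equals MEC at q*: 1.43 + 0.16×17.5845 = 4.2435.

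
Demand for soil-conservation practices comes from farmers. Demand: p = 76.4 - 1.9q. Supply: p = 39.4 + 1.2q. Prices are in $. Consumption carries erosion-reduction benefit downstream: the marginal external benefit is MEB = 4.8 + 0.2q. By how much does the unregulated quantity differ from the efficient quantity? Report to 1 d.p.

2.5 units

Market equilibrium (private): 39.4 + 1.2q = 76.4 - 1.9q → q_m = 11.9355.
Social marginal benefit = demand + MEB = 81.2 - 1.7q.
Set SMB = MC: 81.2 - 1.7q = 39.4 + 1.2q → q* = 14.4138.
Gap = |11.9355 − 14.4138| = 2.4783.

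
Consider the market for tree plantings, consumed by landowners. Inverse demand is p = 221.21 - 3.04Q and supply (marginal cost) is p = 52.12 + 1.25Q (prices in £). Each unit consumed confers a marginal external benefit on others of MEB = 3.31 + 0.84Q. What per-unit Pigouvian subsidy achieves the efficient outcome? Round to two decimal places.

Social marginal benefit = demand + MEB = 224.52 - 2.20Q.
Set SMB = MC: 224.52 - 2.20Q = 52.12 + 1.25Q → Q* = 49.9710.
The Pigouvian subsidy equals MEB at Q*: 3.31 + 0.84×49.9710 = 45.2856.

subsidy = £45.29 per unit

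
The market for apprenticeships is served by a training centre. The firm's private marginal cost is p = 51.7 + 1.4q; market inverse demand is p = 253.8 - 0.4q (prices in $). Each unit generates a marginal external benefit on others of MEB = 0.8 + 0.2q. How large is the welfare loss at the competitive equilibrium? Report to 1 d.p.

DWL = $169.0

Market equilibrium (private): 51.7 + 1.4q = 253.8 - 0.4q → q_m = 112.2778.
Social marginal cost = private MC − MEB = 50.9 + 1.2q.
Set SMC = demand: 50.9 + 1.2q = 253.8 - 0.4q → q* = 126.8125.
The loss is the area between SMC and demand from q* to q_m; with linear curves that's a triangle of height MEB(q_m).
DWL = ½ × 14.5347 × 23.2556 = 169.0066.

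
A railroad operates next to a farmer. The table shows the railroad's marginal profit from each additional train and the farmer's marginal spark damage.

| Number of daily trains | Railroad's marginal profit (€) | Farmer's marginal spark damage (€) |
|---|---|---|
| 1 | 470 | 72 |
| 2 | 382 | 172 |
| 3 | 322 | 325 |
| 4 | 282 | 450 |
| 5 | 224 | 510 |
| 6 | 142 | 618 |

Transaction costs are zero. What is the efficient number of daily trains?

2

Bargaining reaches the level where marginal profit last exceeds marginal spark damage.
That holds through level 2 (382 ≥ 172) but not at 3 (322 < 325).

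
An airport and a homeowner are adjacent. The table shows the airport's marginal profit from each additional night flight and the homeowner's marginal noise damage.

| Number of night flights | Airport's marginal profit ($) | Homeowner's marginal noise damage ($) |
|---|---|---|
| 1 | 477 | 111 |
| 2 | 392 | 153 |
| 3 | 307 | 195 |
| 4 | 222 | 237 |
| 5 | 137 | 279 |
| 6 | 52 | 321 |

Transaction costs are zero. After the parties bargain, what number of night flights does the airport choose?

Bargaining reaches the level where marginal profit last exceeds marginal noise damage.
That holds through level 3 (307 ≥ 195) but not at 4 (222 < 237).

3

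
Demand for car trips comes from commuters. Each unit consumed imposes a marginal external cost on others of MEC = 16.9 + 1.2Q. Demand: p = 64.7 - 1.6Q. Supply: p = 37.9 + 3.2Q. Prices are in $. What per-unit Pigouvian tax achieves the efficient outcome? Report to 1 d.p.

tax = $18.9 per unit

Social marginal benefit = demand − MEC = 47.8 - 2.8Q.
Set SMB = MC: 47.8 - 2.8Q = 37.9 + 3.2Q → Q* = 1.6500.
The Pigouvian tax equals MEC at Q*: 16.9 + 1.2×1.6500 = 18.8800.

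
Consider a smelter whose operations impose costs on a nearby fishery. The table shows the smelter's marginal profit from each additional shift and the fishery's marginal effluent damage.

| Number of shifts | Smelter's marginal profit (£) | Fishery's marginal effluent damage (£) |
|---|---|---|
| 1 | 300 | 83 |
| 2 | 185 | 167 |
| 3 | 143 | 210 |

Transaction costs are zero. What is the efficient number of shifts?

Bargaining reaches the level where marginal profit last exceeds marginal effluent damage.
That holds through level 2 (185 ≥ 167) but not at 3 (143 < 210).

2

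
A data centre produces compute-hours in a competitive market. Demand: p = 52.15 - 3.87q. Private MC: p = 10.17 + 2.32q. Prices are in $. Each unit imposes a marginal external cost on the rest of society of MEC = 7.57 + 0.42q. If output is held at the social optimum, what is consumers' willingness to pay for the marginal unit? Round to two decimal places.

P = $32.00

Social marginal cost = private MC + MEC = 17.74 + 2.74q.
Set SMC = demand: 17.74 + 2.74q = 52.15 - 3.87q → q* = 5.2057.
Consumer price on the demand curve at q*: 52.15 − 3.87×5.2057 = 32.0039.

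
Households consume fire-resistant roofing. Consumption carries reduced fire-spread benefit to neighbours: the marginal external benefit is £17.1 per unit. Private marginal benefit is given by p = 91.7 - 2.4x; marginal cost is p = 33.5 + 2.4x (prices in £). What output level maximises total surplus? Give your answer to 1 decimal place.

Social marginal benefit = demand + MEB = 108.8 - 2.4x.
Set SMB = MC: 108.8 - 2.4x = 33.5 + 2.4x → x* = 15.6875.

x* = 15.7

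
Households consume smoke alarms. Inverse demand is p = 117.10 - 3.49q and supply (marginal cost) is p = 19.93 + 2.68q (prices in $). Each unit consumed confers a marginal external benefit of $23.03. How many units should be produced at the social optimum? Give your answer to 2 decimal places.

Social marginal benefit = demand + MEB = 140.13 - 3.49q.
Set SMB = MC: 140.13 - 3.49q = 19.93 + 2.68q → q* = 19.4814.

q* = 19.48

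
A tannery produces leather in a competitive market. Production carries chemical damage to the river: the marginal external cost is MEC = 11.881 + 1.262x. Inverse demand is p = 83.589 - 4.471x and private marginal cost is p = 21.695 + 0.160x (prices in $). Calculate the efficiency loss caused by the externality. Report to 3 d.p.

DWL = $70.120

Market equilibrium (private): 21.695 + 0.160x = 83.589 - 4.471x → x_m = 13.3651.
Social marginal cost = private MC + MEC = 33.576 + 1.422x.
Set SMC = demand: 33.576 + 1.422x = 83.589 - 4.471x → x* = 8.4868.
The welfare-loss triangle has base |x_m − x*| and height MEC(x_m) (the vertical gap between SMC and demand is zero at x* and MEC at x_m).
DWL = ½ × 4.8783 × 28.7478 = 70.1202.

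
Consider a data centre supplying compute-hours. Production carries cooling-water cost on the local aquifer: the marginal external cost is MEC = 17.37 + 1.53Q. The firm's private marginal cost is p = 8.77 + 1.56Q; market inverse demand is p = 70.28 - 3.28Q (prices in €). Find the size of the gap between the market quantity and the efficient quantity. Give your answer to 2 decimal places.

Market equilibrium (private): 8.77 + 1.56Q = 70.28 - 3.28Q → Q_m = 12.7087.
Social marginal cost = private MC + MEC = 26.14 + 3.09Q.
Set SMC = demand: 26.14 + 3.09Q = 70.28 - 3.28Q → Q* = 6.9294.
Gap = |12.7087 − 6.9294| = 5.7793.

5.78 units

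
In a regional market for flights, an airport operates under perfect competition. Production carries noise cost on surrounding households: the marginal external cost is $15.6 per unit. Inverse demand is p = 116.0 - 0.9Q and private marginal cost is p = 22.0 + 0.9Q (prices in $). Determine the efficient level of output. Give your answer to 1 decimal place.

Q* = 43.6

Social marginal cost = private MC + MEC = 37.6 + 0.9Q.
Set SMC = demand: 37.6 + 0.9Q = 116.0 - 0.9Q → Q* = 43.5556.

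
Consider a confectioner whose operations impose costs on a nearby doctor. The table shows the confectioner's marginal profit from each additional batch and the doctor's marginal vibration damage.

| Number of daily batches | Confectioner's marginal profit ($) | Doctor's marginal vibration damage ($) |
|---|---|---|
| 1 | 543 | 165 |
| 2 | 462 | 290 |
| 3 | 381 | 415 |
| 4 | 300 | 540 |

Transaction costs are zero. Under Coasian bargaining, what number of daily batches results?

2

Bargaining reaches the level where marginal profit last exceeds marginal vibration damage.
That holds through level 2 (462 ≥ 290) but not at 3 (381 < 415).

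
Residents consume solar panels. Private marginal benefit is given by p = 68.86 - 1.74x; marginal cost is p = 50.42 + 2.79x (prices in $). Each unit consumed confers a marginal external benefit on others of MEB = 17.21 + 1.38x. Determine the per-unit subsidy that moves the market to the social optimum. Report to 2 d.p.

subsidy = $32.83 per unit

Social marginal benefit = demand + MEB = 86.07 - 0.36x.
Set SMB = MC: 86.07 - 0.36x = 50.42 + 2.79x → x* = 11.3175.
The Pigouvian subsidy equals MEB at x*: 17.21 + 1.38×11.3175 = 32.8282.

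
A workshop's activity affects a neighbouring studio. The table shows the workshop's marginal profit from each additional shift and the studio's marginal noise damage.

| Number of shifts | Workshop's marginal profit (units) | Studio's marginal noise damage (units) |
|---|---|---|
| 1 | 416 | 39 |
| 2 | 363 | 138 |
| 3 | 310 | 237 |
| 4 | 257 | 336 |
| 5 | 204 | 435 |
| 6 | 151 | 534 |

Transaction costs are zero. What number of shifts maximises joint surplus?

3

Bargaining reaches the level where marginal profit last exceeds marginal noise damage.
That holds through level 3 (310 ≥ 237) but not at 4 (257 < 336).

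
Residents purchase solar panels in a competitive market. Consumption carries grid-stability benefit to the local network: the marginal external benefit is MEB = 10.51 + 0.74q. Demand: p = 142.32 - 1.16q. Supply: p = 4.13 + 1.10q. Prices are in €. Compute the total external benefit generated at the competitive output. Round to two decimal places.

Market equilibrium (private): 4.13 + 1.10q = 142.32 - 1.16q → q_m = 61.1460.
Total external benefit = ∫₀^{q_m} (10.51 + 0.74q) dq = 10.51×61.1460 + ½×0.74×61.1460² = 2026.0128.

€2026.01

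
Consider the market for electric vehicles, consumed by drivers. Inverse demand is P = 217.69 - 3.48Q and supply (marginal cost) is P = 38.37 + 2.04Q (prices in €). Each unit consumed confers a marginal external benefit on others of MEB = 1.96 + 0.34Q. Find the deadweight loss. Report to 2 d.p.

DWL = €16.33

Market equilibrium (private): 38.37 + 2.04Q = 217.69 - 3.48Q → Q_m = 32.4855.
Social marginal benefit = demand + MEB = 219.65 - 3.14Q.
Set SMB = MC: 219.65 - 3.14Q = 38.37 + 2.04Q → Q* = 34.9961.
The welfare-loss triangle has base |Q_m − Q*| and height MEB(Q_m) (the vertical gap between SMB and MC is zero at Q* and MEB at Q_m).
DWL = ½ × 2.5106 × 13.0051 = 16.3253.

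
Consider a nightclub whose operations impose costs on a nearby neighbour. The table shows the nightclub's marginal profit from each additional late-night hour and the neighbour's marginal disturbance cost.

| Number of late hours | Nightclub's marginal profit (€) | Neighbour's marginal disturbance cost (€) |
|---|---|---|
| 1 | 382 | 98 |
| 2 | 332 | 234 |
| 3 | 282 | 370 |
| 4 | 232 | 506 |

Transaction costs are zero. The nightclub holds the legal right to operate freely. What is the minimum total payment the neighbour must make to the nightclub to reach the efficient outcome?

Left alone the nightclub would choose level 4 (marginal profit stays positive).
Efficient level: k* = 2 (marginal profit ≥ marginal disturbance cost through 2).
The neighbour must at least cover the nightclub's forgone profit from cutting 4→2: 282 + 232 = 514.

€514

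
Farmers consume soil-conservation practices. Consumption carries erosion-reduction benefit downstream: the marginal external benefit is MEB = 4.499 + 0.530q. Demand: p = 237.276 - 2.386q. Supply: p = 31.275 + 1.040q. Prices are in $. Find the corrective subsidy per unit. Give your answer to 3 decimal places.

Social marginal benefit = demand + MEB = 241.775 - 1.856q.
Set SMB = MC: 241.775 - 1.856q = 31.275 + 1.040q → q* = 72.6865.
The Pigouvian subsidy equals MEB at q*: 4.499 + 0.530×72.6865 = 43.0228.

subsidy = $43.023 per unit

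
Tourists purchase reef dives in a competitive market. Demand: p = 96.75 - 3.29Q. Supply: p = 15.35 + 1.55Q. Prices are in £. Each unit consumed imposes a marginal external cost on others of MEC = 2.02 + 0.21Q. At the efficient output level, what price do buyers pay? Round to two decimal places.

Social marginal benefit = demand − MEC = 94.73 - 3.50Q.
Set SMB = MC: 94.73 - 3.50Q = 15.35 + 1.55Q → Q* = 15.7188.
Consumer price on the demand curve at Q*: 96.75 − 3.29×15.7188 = 45.0351.

P = £45.04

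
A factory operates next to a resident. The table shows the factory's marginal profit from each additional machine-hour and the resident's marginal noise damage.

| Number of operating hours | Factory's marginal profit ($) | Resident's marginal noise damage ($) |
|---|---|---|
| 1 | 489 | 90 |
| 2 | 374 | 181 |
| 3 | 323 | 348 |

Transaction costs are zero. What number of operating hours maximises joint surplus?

Bargaining reaches the level where marginal profit last exceeds marginal noise damage.
That holds through level 2 (374 ≥ 181) but not at 3 (323 < 348).

2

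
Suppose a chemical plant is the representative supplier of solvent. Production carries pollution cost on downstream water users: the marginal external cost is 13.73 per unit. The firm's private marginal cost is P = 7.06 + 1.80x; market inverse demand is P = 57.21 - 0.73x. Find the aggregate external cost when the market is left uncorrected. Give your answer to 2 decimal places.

Market equilibrium (private): 7.06 + 1.80x = 57.21 - 0.73x → x_m = 19.8221.
Total external cost = MEC × x_m = 13.73 × 19.8221 = 272.1574.

272.16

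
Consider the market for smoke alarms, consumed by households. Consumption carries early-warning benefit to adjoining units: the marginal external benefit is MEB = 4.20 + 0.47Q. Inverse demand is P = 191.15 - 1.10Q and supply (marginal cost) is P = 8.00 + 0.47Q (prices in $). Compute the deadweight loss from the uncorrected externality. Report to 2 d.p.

Market equilibrium (private): 8.00 + 0.47Q = 191.15 - 1.10Q → Q_m = 116.6561.
Social marginal benefit = demand + MEB = 195.35 - 0.63Q.
Set SMB = MC: 195.35 - 0.63Q = 8.00 + 0.47Q → Q* = 170.3182.
The loss is the area between SMB and MC from Q* to Q_m; with linear curves that's a triangle of height MEB(Q_m).
DWL = ½ × 53.6621 × 59.0283 = 1583.7913.

DWL = $1583.79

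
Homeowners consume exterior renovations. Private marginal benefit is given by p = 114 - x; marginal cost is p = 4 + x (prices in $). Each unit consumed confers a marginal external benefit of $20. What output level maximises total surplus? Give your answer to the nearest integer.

x* = 65

Social marginal benefit = demand + MEB = 134 - x.
Set SMB = MC: 134 - x = 4 + x → x* = 65.0000.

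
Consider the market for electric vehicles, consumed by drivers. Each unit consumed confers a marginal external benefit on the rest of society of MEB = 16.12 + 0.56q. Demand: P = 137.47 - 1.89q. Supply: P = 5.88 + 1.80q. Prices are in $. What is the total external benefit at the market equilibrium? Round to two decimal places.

Market equilibrium (private): 5.88 + 1.80q = 137.47 - 1.89q → q_m = 35.6612.
Total external benefit = ∫₀^{q_m} (16.12 + 0.56q) dq = 16.12×35.6612 + ½×0.56×35.6612² = 930.9405.

$930.94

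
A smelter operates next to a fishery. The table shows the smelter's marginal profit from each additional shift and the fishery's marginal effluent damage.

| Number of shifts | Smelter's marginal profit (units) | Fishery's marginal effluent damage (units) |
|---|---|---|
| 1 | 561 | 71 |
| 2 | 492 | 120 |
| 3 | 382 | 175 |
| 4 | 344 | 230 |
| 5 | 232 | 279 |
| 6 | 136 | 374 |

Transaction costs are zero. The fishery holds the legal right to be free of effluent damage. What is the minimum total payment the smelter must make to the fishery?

596

Efficient level: marginal profit ≥ marginal effluent damage through level 4, so k* = 4.
With the fishery holding the right, the smelter must at least compensate total damage at k*: 71 + 120 + 175 + 230 = 596.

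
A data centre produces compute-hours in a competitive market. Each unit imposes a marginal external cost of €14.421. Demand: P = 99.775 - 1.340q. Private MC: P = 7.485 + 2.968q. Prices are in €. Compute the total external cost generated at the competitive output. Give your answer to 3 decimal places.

€308.940

Market equilibrium (private): 7.485 + 2.968q = 99.775 - 1.340q → q_m = 21.4229.
Total external cost = MEC × q_m = 14.421 × 21.4229 = 308.9396.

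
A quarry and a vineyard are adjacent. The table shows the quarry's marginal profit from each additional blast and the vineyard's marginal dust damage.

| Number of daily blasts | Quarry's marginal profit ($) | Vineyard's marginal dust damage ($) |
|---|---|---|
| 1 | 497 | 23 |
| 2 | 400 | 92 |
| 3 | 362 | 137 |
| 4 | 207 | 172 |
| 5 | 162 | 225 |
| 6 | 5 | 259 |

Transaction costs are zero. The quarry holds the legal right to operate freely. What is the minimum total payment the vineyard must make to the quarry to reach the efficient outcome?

Left alone the quarry would choose level 6 (marginal profit stays positive).
Efficient level: k* = 4 (marginal profit ≥ marginal dust damage through 4).
The vineyard must at least cover the quarry's forgone profit from cutting 6→4: 162 + 5 = 167.

$167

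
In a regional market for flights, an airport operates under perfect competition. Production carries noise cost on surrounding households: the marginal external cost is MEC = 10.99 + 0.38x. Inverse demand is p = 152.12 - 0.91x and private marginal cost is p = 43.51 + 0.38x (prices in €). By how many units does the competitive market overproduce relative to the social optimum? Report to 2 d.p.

Market equilibrium (private): 43.51 + 0.38x = 152.12 - 0.91x → x_m = 84.1938.
Social marginal cost = private MC + MEC = 54.50 + 0.76x.
Set SMC = demand: 54.50 + 0.76x = 152.12 - 0.91x → x* = 58.4551.
Gap = |84.1938 − 58.4551| = 25.7387.

25.74 units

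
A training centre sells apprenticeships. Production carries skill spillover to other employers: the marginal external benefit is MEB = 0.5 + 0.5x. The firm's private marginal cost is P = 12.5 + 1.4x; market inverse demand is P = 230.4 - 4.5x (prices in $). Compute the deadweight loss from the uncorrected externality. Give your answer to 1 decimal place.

Market equilibrium (private): 12.5 + 1.4x = 230.4 - 4.5x → x_m = 36.9322.
Social marginal cost = private MC − MEB = 12.0 + 0.9x.
Set SMC = demand: 12.0 + 0.9x = 230.4 - 4.5x → x* = 40.4444.
The loss is the area between SMC and demand from x* to x_m; with linear curves that's a triangle of height MEB(x_m).
DWL = ½ × 3.5122 × 18.9661 = 33.3064.

DWL = $33.3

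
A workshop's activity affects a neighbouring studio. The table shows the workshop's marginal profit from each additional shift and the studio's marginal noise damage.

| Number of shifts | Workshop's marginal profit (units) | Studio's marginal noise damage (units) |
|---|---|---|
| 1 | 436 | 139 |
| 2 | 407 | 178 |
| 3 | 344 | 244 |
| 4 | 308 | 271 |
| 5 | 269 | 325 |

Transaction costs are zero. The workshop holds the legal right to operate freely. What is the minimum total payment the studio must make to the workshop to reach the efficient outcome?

Left alone the workshop would choose level 5 (marginal profit stays positive).
Efficient level: k* = 4 (marginal profit ≥ marginal noise damage through 4).
The studio must at least cover the workshop's forgone profit from cutting 5→4: 269 = 269.

269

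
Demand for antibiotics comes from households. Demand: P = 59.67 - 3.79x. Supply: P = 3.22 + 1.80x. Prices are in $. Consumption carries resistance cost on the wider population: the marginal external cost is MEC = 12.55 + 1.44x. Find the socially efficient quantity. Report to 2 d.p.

x* = 6.24

Social marginal benefit = demand − MEC = 47.12 - 5.23x.
Set SMB = MC: 47.12 - 5.23x = 3.22 + 1.80x → x* = 6.2447.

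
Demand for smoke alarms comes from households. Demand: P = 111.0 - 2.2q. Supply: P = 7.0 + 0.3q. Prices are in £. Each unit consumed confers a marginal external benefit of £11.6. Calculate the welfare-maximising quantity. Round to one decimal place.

Social marginal benefit = demand + MEB = 122.6 - 2.2q.
Set SMB = MC: 122.6 - 2.2q = 7.0 + 0.3q → q* = 46.2400.

q* = 46.2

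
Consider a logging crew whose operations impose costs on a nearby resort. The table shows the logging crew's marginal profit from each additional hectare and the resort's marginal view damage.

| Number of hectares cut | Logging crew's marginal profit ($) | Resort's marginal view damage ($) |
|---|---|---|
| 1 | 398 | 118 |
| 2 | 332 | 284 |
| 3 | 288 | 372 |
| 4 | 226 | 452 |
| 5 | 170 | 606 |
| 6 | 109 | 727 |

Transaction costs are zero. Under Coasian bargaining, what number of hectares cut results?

Bargaining reaches the level where marginal profit last exceeds marginal view damage.
That holds through level 2 (332 ≥ 284) but not at 3 (288 < 372).

2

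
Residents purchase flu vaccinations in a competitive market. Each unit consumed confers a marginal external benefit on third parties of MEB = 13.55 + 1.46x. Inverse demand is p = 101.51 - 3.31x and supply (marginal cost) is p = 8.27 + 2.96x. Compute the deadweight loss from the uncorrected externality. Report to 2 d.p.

Market equilibrium (private): 8.27 + 2.96x = 101.51 - 3.31x → x_m = 14.8708.
Social marginal benefit = demand + MEB = 115.06 - 1.85x.
Set SMB = MC: 115.06 - 1.85x = 8.27 + 2.96x → x* = 22.2017.
Height of the DWL triangle at x_m is SMB(x_m) − MC(x_m) = MEB(x_m) = 35.2614.
DWL = ½ × 7.3309 × 35.2614 = 129.2489.

DWL = 129.25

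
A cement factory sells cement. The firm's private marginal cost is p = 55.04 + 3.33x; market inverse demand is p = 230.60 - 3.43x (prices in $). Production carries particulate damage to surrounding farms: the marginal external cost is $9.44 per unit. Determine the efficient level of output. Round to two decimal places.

x* = 24.57

Social marginal cost = private MC + MEC = 64.48 + 3.33x.
Set SMC = demand: 64.48 + 3.33x = 230.60 - 3.43x → x* = 24.5740.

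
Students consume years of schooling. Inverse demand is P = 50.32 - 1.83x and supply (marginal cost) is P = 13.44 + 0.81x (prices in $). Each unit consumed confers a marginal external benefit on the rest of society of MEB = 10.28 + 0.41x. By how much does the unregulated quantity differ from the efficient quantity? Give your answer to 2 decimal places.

Market equilibrium (private): 13.44 + 0.81x = 50.32 - 1.83x → x_m = 13.9697.
Social marginal benefit = demand + MEB = 60.60 - 1.42x.
Set SMB = MC: 60.60 - 1.42x = 13.44 + 0.81x → x* = 21.1480.
Gap = |13.9697 − 21.1480| = 7.1783.

7.18 units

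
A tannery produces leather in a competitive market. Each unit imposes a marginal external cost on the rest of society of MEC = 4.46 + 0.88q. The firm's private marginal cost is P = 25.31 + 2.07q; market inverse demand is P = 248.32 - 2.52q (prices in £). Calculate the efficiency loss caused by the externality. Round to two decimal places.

DWL = £203.78

Market equilibrium (private): 25.31 + 2.07q = 248.32 - 2.52q → q_m = 48.5861.
Social marginal cost = private MC + MEC = 29.77 + 2.95q.
Set SMC = demand: 29.77 + 2.95q = 248.32 - 2.52q → q* = 39.9543.
Between q* and q_m the wedge SMC − demand runs linearly from 0 to MEC(q_m), so the loss is a triangle.
DWL = ½ × 8.6318 × 47.2157 = 203.7782.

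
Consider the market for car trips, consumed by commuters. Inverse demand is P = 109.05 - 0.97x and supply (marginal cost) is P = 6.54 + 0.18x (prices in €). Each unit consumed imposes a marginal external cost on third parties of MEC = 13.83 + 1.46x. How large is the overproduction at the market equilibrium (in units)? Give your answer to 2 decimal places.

Market equilibrium (private): 6.54 + 0.18x = 109.05 - 0.97x → x_m = 89.1391.
Social marginal benefit = demand − MEC = 95.22 - 2.43x.
Set SMB = MC: 95.22 - 2.43x = 6.54 + 0.18x → x* = 33.9770.
Gap = |89.1391 − 33.9770| = 55.1621.

55.16 units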